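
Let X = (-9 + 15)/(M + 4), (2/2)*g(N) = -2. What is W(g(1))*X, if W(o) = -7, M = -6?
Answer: 21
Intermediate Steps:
g(N) = -2
X = -3 (X = (-9 + 15)/(-6 + 4) = 6/(-2) = 6*(-½) = -3)
W(g(1))*X = -7*(-3) = 21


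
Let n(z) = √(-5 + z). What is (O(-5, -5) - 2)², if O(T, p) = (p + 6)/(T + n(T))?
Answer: (44*√10 + 81*I)/(5*(2*√10 + 3*I)) ≈ 4.5837 + 0.38722*I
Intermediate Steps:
O(T, p) = (6 + p)/(T + √(-5 + T)) (O(T, p) = (p + 6)/(T + √(-5 + T)) = (6 + p)/(T + √(-5 + T)))
(O(-5, -5) - 2)² = ((6 - 5)/(-5 + √(-5 - 5)) - 2)² = (1/(-5 + √(-10)) - 2)² = (1/(-5 + I*√10) - 2)² = (-2 + 1/(-5 + I*√10))²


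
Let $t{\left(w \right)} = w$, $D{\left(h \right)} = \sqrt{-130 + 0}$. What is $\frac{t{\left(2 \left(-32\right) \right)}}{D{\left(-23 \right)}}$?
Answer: $\frac{32 i \sqrt{130}}{65} \approx 5.6132 i$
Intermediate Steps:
$D{\left(h \right)} = i \sqrt{130}$ ($D{\left(h \right)} = \sqrt{-130} = i \sqrt{130}$)
$\frac{t{\left(2 \left(-32\right) \right)}}{D{\left(-23 \right)}} = \frac{2 \left(-32\right)}{i \sqrt{130}} = - 64 \left(- \frac{i \sqrt{130}}{130}\right) = \frac{32 i \sqrt{130}}{65}$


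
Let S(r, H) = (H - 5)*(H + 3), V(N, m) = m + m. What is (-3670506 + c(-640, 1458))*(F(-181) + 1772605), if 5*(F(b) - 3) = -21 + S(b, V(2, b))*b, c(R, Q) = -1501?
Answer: 55022359017918/5 ≈ 1.1004e+13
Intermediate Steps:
V(N, m) = 2*m
S(r, H) = (-5 + H)*(3 + H)
F(b) = -6/5 + b*(-15 - 4*b + 4*b²)/5 (F(b) = 3 + (-21 + (-15 + (2*b)² - 4*b)*b)/5 = 3 + (-21 + (-15 + 4*b² - 4*b)*b)/5 = 3 + (-21 + (-15 - 4*b + 4*b²)*b)/5 = 3 + (-21 + b*(-15 - 4*b + 4*b²))/5 = 3 + (-21/5 + b*(-15 - 4*b + 4*b²)/5) = -6/5 + b*(-15 - 4*b + 4*b²)/5)
(-3670506 + c(-640, 1458))*(F(-181) + 1772605) = (-3670506 - 1501)*((-6/5 - ⅕*(-181)*(15 - 4*(-181)² + 4*(-181))) + 1772605) = -3672007*((-6/5 - ⅕*(-181)*(15 - 4*32761 - 724)) + 1772605) = -3672007*((-6/5 - ⅕*(-181)*(15 - 131044 - 724)) + 1772605) = -3672007*((-6/5 - ⅕*(-181)*(-131753)) + 1772605) = -3672007*((-6/5 - 23847293/5) + 1772605) = -3672007*(-23847299/5 + 1772605) = -3672007*(-14984274/5) = 55022359017918/5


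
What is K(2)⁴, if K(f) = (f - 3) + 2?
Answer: 1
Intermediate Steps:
K(f) = -1 + f (K(f) = (-3 + f) + 2 = -1 + f)
K(2)⁴ = (-1 + 2)⁴ = 1⁴ = 1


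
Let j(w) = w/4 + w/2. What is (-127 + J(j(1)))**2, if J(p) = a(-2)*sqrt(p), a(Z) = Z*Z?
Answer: 16141 - 508*sqrt(3) ≈ 15261.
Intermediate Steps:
j(w) = 3*w/4 (j(w) = w*(1/4) + w*(1/2) = w/4 + w/2 = 3*w/4)
a(Z) = Z**2
J(p) = 4*sqrt(p) (J(p) = (-2)**2*sqrt(p) = 4*sqrt(p))
(-127 + J(j(1)))**2 = (-127 + 4*sqrt((3/4)*1))**2 = (-127 + 4*sqrt(3/4))**2 = (-127 + 4*(sqrt(3)/2))**2 = (-127 + 2*sqrt(3))**2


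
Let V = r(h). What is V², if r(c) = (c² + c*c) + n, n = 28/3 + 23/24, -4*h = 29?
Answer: 1918225/144 ≈ 13321.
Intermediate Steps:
h = -29/4 (h = -¼*29 = -29/4 ≈ -7.2500)
n = 247/24 (n = 28*(⅓) + 23*(1/24) = 28/3 + 23/24 = 247/24 ≈ 10.292)
r(c) = 247/24 + 2*c² (r(c) = (c² + c*c) + 247/24 = (c² + c²) + 247/24 = 2*c² + 247/24 = 247/24 + 2*c²)
V = 1385/12 (V = 247/24 + 2*(-29/4)² = 247/24 + 2*(841/16) = 247/24 + 841/8 = 1385/12 ≈ 115.42)
V² = (1385/12)² = 1918225/144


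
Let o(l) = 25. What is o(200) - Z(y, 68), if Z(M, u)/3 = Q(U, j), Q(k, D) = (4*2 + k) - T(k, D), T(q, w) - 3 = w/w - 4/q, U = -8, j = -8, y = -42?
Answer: 77/2 ≈ 38.500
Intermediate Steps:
T(q, w) = 4 - 4/q (T(q, w) = 3 + (w/w - 4/q) = 3 + (1 - 4/q) = 4 - 4/q)
Q(k, D) = 4 + k + 4/k (Q(k, D) = (4*2 + k) - (4 - 4/k) = (8 + k) + (-4 + 4/k) = 4 + k + 4/k)
Z(M, u) = -27/2 (Z(M, u) = 3*(4 - 8 + 4/(-8)) = 3*(4 - 8 + 4*(-⅛)) = 3*(4 - 8 - ½) = 3*(-9/2) = -27/2)
o(200) - Z(y, 68) = 25 - 1*(-27/2) = 25 + 27/2 = 77/2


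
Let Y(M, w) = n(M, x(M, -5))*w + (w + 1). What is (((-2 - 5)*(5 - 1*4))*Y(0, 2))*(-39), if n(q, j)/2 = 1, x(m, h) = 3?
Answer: 1911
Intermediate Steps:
n(q, j) = 2 (n(q, j) = 2*1 = 2)
Y(M, w) = 1 + 3*w (Y(M, w) = 2*w + (w + 1) = 2*w + (1 + w) = 1 + 3*w)
(((-2 - 5)*(5 - 1*4))*Y(0, 2))*(-39) = (((-2 - 5)*(5 - 1*4))*(1 + 3*2))*(-39) = ((-7*(5 - 4))*(1 + 6))*(-39) = (-7*1*7)*(-39) = -7*7*(-39) = -49*(-39) = 1911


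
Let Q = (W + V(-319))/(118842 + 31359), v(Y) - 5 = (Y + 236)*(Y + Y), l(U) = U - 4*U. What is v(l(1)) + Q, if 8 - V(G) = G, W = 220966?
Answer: -209008700/150201 ≈ -1391.5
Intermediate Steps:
V(G) = 8 - G
l(U) = -3*U
v(Y) = 5 + 2*Y*(236 + Y) (v(Y) = 5 + (Y + 236)*(Y + Y) = 5 + (236 + Y)*(2*Y) = 5 + 2*Y*(236 + Y))
Q = 221293/150201 (Q = (220966 + (8 - 1*(-319)))/(118842 + 31359) = (220966 + (8 + 319))/150201 = (220966 + 327)*(1/150201) = 221293*(1/150201) = 221293/150201 ≈ 1.4733)
v(l(1)) + Q = (5 + 2*(-3*1)**2 + 472*(-3*1)) + 221293/150201 = (5 + 2*(-3)**2 + 472*(-3)) + 221293/150201 = (5 + 2*9 - 1416) + 221293/150201 = (5 + 18 - 1416) + 221293/150201 = -1393 + 221293/150201 = -209008700/150201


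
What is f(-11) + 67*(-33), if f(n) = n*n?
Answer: -2090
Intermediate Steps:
f(n) = n²
f(-11) + 67*(-33) = (-11)² + 67*(-33) = 121 - 2211 = -2090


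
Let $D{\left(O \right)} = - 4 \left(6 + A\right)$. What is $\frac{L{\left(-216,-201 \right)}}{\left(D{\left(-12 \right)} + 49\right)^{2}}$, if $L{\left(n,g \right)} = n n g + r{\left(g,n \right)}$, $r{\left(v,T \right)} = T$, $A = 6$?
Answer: $-9378072$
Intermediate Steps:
$L{\left(n,g \right)} = n + g n^{2}$ ($L{\left(n,g \right)} = n n g + n = n^{2} g + n = g n^{2} + n = n + g n^{2}$)
$D{\left(O \right)} = -48$ ($D{\left(O \right)} = - 4 \left(6 + 6\right) = \left(-4\right) 12 = -48$)
$\frac{L{\left(-216,-201 \right)}}{\left(D{\left(-12 \right)} + 49\right)^{2}} = \frac{\left(-216\right) \left(1 - -43416\right)}{\left(-48 + 49\right)^{2}} = \frac{\left(-216\right) \left(1 + 43416\right)}{1^{2}} = \frac{\left(-216\right) 43417}{1} = \left(-9378072\right) 1 = -9378072$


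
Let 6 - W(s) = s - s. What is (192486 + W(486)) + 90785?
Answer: 283277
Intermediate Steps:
W(s) = 6 (W(s) = 6 - (s - s) = 6 - 1*0 = 6 + 0 = 6)
(192486 + W(486)) + 90785 = (192486 + 6) + 90785 = 192492 + 90785 = 283277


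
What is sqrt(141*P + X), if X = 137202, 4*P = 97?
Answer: sqrt(562485)/2 ≈ 375.00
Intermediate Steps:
P = 97/4 (P = (1/4)*97 = 97/4 ≈ 24.250)
sqrt(141*P + X) = sqrt(141*(97/4) + 137202) = sqrt(13677/4 + 137202) = sqrt(562485/4) = sqrt(562485)/2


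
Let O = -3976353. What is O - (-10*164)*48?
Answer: -3897633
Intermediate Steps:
O - (-10*164)*48 = -3976353 - (-10*164)*48 = -3976353 - (-1640)*48 = -3976353 - 1*(-78720) = -3976353 + 78720 = -3897633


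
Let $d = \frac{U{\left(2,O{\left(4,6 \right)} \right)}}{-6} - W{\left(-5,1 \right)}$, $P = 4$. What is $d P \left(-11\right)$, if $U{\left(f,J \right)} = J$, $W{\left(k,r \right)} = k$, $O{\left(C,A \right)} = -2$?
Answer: $- \frac{704}{3} \approx -234.67$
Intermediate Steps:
$d = \frac{16}{3}$ ($d = - \frac{2}{-6} - -5 = \left(-2\right) \left(- \frac{1}{6}\right) + 5 = \frac{1}{3} + 5 = \frac{16}{3} \approx 5.3333$)
$d P \left(-11\right) = \frac{16}{3} \cdot 4 \left(-11\right) = \frac{64}{3} \left(-11\right) = - \frac{704}{3}$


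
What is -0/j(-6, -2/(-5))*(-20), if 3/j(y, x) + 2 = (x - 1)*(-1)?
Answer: 0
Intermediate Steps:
j(y, x) = 3/(-1 - x) (j(y, x) = 3/(-2 + (x - 1)*(-1)) = 3/(-2 + (-1 + x)*(-1)) = 3/(-2 + (1 - x)) = 3/(-1 - x))
-0/j(-6, -2/(-5))*(-20) = -0/((-3/(1 - 2/(-5))))*(-20) = -0/((-3/(1 - 2*(-1/5))))*(-20) = -0/((-3/(1 + 2/5)))*(-20) = -0/((-3/7/5))*(-20) = -0/((-3*5/7))*(-20) = -0/(-15/7)*(-20) = -0*(-7)/15*(-20) = -41*0*(-20) = 0*(-20) = 0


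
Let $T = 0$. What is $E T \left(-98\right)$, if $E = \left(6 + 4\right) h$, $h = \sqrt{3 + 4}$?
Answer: $0$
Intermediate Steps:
$h = \sqrt{7} \approx 2.6458$
$E = 10 \sqrt{7}$ ($E = \left(6 + 4\right) \sqrt{7} = 10 \sqrt{7} \approx 26.458$)
$E T \left(-98\right) = 10 \sqrt{7} \cdot 0 \left(-98\right) = 10 \sqrt{7} \cdot 0 = 0$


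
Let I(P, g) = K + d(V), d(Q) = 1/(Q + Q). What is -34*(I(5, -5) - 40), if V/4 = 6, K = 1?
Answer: 31807/24 ≈ 1325.3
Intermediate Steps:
V = 24 (V = 4*6 = 24)
d(Q) = 1/(2*Q)
I(P, g) = 49/48 (I(P, g) = 1 + (1/2)/24 = 1 + (1/2)*(1/24) = 1 + 1/48 = 49/48)
-34*(I(5, -5) - 40) = -34*(49/48 - 40) = -34*(-1871/48) = 31807/24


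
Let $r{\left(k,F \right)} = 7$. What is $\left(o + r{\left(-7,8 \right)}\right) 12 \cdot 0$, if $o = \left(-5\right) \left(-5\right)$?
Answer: $0$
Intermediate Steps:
$o = 25$
$\left(o + r{\left(-7,8 \right)}\right) 12 \cdot 0 = \left(25 + 7\right) 12 \cdot 0 = 32 \cdot 0 = 0$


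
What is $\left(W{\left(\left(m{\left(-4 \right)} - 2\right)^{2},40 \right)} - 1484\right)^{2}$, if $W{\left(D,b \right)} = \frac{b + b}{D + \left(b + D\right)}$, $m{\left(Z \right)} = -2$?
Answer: $\frac{178115716}{81} \approx 2.199 \cdot 10^{6}$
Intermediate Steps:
$W{\left(D,b \right)} = \frac{2 b}{b + 2 D}$ ($W{\left(D,b \right)} = \frac{2 b}{D + \left(D + b\right)} = \frac{2 b}{b + 2 D}$)
$\left(W{\left(\left(m{\left(-4 \right)} - 2\right)^{2},40 \right)} - 1484\right)^{2} = \left(2 \cdot 40 \frac{1}{40 + 2 \left(-2 - 2\right)^{2}} - 1484\right)^{2} = \left(2 \cdot 40 \frac{1}{40 + 2 \left(-4\right)^{2}} - 1484\right)^{2} = \left(2 \cdot 40 \frac{1}{40 + 2 \cdot 16} - 1484\right)^{2} = \left(2 \cdot 40 \frac{1}{40 + 32} - 1484\right)^{2} = \left(2 \cdot 40 \cdot \frac{1}{72} - 1484\right)^{2} = \left(\frac{10}{9} - 1484\right)^{2} = \left(- \frac{13346}{9}\right)^{2} = \frac{178115716}{81}$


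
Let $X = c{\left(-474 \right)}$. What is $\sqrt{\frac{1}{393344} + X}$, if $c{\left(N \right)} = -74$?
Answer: $\frac{i \sqrt{178894418430}}{49168} \approx 8.6023 i$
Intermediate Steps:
$X = -74$
$\sqrt{\frac{1}{393344} + X} = \sqrt{\frac{1}{393344} - 74} = \sqrt{- \frac{29107455}{393344}} = \frac{i \sqrt{178894418430}}{49168}$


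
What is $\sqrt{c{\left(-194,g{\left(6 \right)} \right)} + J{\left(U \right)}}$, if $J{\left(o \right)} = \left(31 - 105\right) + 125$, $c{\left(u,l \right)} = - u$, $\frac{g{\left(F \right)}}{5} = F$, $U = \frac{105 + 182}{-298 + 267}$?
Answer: $7 \sqrt{5} \approx 15.652$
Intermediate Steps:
$U = - \frac{287}{31}$ ($U = \frac{287}{-31} = 287 \left(- \frac{1}{31}\right) = - \frac{287}{31} \approx -9.2581$)
$g{\left(F \right)} = 5 F$
$J{\left(o \right)} = 51$ ($J{\left(o \right)} = -74 + 125 = 51$)
$\sqrt{c{\left(-194,g{\left(6 \right)} \right)} + J{\left(U \right)}} = \sqrt{\left(-1\right) \left(-194\right) + 51} = \sqrt{194 + 51} = \sqrt{245} = 7 \sqrt{5}$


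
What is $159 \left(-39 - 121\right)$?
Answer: $-25440$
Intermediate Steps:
$159 \left(-39 - 121\right) = 159 \left(-160\right) = -25440$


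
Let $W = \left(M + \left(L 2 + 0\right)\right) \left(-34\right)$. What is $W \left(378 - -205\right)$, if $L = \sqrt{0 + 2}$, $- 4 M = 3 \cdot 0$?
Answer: $- 39644 \sqrt{2} \approx -56065.0$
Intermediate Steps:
$M = 0$ ($M = - \frac{3 \cdot 0}{4} = \left(- \frac{1}{4}\right) 0 = 0$)
$L = \sqrt{2} \approx 1.4142$
$W = - 68 \sqrt{2}$ ($W = \left(0 + \left(\sqrt{2} \cdot 2 + 0\right)\right) \left(-34\right) = \left(0 + \left(2 \sqrt{2} + 0\right)\right) \left(-34\right) = \left(0 + 2 \sqrt{2}\right) \left(-34\right) = 2 \sqrt{2} \left(-34\right) = - 68 \sqrt{2} \approx -96.167$)
$W \left(378 - -205\right) = - 68 \sqrt{2} \left(378 - -205\right) = - 68 \sqrt{2} \left(378 + 205\right) = - 68 \sqrt{2} \cdot 583 = - 39644 \sqrt{2}$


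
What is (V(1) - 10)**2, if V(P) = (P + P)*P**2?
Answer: 64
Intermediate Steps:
V(P) = 2*P**3 (V(P) = (2*P)*P**2 = 2*P**3)
(V(1) - 10)**2 = (2*1**3 - 10)**2 = (2*1 - 10)**2 = (2 - 10)**2 = (-8)**2 = 64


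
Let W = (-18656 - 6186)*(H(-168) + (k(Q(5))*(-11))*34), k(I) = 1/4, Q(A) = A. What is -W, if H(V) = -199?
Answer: -7266285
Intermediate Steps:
k(I) = 1/4
W = 7266285 (W = (-18656 - 6186)*(-199 + ((1/4)*(-11))*34) = -24842*(-199 - 11/4*34) = -24842*(-199 - 187/2) = -24842*(-585/2) = 7266285)
-W = -1*7266285 = -7266285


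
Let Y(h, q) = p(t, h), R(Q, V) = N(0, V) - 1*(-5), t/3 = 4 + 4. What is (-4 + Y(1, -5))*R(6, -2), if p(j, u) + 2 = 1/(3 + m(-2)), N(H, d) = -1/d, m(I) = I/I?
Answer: -253/8 ≈ -31.625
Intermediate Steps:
m(I) = 1
t = 24 (t = 3*(4 + 4) = 3*8 = 24)
p(j, u) = -7/4 (p(j, u) = -2 + 1/(3 + 1) = -2 + 1/4 = -2 + ¼ = -7/4)
R(Q, V) = 5 - 1/V (R(Q, V) = -1/V - 1*(-5) = -1/V + 5 = 5 - 1/V)
Y(h, q) = -7/4
(-4 + Y(1, -5))*R(6, -2) = (-4 - 7/4)*(5 - 1/(-2)) = -23*(5 - 1*(-½))/4 = -23*(5 + ½)/4 = -23/4*11/2 = -253/8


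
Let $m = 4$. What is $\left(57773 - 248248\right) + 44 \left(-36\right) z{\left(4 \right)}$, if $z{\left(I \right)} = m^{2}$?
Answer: $-215819$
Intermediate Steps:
$z{\left(I \right)} = 16$ ($z{\left(I \right)} = 4^{2} = 16$)
$\left(57773 - 248248\right) + 44 \left(-36\right) z{\left(4 \right)} = \left(57773 - 248248\right) + 44 \left(-36\right) 16 = \left(57773 - 248248\right) - 25344 = -190475 - 25344 = -215819$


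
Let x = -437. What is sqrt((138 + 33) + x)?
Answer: I*sqrt(266) ≈ 16.31*I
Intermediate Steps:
sqrt((138 + 33) + x) = sqrt((138 + 33) - 437) = sqrt(171 - 437) = sqrt(-266) = I*sqrt(266)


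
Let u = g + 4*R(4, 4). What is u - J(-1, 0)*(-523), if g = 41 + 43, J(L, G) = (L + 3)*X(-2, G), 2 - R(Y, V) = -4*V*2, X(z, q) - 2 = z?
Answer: 220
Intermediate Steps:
X(z, q) = 2 + z
R(Y, V) = 2 + 8*V (R(Y, V) = 2 - (-4*V)*2 = 2 - (-8)*V = 2 + 8*V)
J(L, G) = 0 (J(L, G) = (L + 3)*(2 - 2) = (3 + L)*0 = 0)
g = 84
u = 220 (u = 84 + 4*(2 + 8*4) = 84 + 4*(2 + 32) = 84 + 4*34 = 84 + 136 = 220)
u - J(-1, 0)*(-523) = 220 - 0*(-523) = 220 - 1*0 = 220 + 0 = 220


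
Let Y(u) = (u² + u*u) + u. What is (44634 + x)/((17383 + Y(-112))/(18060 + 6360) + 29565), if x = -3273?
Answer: 1010035620/722019659 ≈ 1.3989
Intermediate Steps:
Y(u) = u + 2*u² (Y(u) = (u² + u²) + u = 2*u² + u = u + 2*u²)
(44634 + x)/((17383 + Y(-112))/(18060 + 6360) + 29565) = (44634 - 3273)/((17383 - 112*(1 + 2*(-112)))/(18060 + 6360) + 29565) = 41361/((17383 - 112*(1 - 224))/24420 + 29565) = 41361/((17383 - 112*(-223))*(1/24420) + 29565) = 41361/((17383 + 24976)*(1/24420) + 29565) = 41361/(42359*(1/24420) + 29565) = 41361/(42359/24420 + 29565) = 41361/(722019659/24420) = 41361*(24420/722019659) = 1010035620/722019659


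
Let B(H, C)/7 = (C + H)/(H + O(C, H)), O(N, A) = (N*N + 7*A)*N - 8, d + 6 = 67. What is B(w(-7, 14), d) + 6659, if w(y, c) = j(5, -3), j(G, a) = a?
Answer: 1502863457/225689 ≈ 6659.0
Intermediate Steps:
d = 61 (d = -6 + 67 = 61)
O(N, A) = -8 + N*(N² + 7*A) (O(N, A) = (N² + 7*A)*N - 8 = N*(N² + 7*A) - 8 = -8 + N*(N² + 7*A))
w(y, c) = -3
B(H, C) = 7*(C + H)/(-8 + H + C³ + 7*C*H) (B(H, C) = 7*((C + H)/(H + (-8 + C³ + 7*H*C))) = 7*((C + H)/(H + (-8 + C³ + 7*C*H))) = 7*((C + H)/(-8 + H + C³ + 7*C*H)) = 7*(C + H)/(-8 + H + C³ + 7*C*H))
B(w(-7, 14), d) + 6659 = 7*(61 - 3)/(-8 - 3 + 61³ + 7*61*(-3)) + 6659 = 7*58/(-8 - 3 + 226981 - 1281) + 6659 = 7*58/225689 + 6659 = 7*(1/225689)*58 + 6659 = 406/225689 + 6659 = 1502863457/225689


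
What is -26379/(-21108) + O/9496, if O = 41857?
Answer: 94501045/16703464 ≈ 5.6576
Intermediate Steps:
-26379/(-21108) + O/9496 = -26379/(-21108) + 41857/9496 = -26379*(-1/21108) + 41857*(1/9496) = 8793/7036 + 41857/9496 = 94501045/16703464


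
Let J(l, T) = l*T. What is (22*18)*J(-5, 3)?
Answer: -5940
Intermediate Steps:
J(l, T) = T*l
(22*18)*J(-5, 3) = (22*18)*(3*(-5)) = 396*(-15) = -5940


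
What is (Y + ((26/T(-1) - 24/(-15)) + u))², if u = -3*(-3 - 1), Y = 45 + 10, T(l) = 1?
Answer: 223729/25 ≈ 8949.2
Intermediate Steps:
Y = 55
u = 12 (u = -3*(-4) = 12)
(Y + ((26/T(-1) - 24/(-15)) + u))² = (55 + ((26/1 - 24/(-15)) + 12))² = (55 + ((26*1 - 24*(-1/15)) + 12))² = (55 + ((26 + 8/5) + 12))² = (55 + (138/5 + 12))² = (55 + 198/5)² = (473/5)² = 223729/25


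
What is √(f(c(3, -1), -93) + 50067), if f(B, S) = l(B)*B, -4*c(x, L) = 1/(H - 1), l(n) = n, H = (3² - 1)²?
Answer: √3179454769/252 ≈ 223.76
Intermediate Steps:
H = 64 (H = (9 - 1)² = 8² = 64)
c(x, L) = -1/252 (c(x, L) = -1/(4*(64 - 1)) = -¼/63 = -¼*1/63 = -1/252)
f(B, S) = B² (f(B, S) = B*B = B²)
√(f(c(3, -1), -93) + 50067) = √((-1/252)² + 50067) = √(1/63504 + 50067) = √(3179454769/63504) = √3179454769/252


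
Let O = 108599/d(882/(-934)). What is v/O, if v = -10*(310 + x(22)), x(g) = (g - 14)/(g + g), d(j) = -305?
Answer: 10406600/1194589 ≈ 8.7114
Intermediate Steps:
O = -108599/305 (O = 108599/(-305) = 108599*(-1/305) = -108599/305 ≈ -356.06)
x(g) = (-14 + g)/(2*g) (x(g) = (-14 + g)/((2*g)) = (-14 + g)*(1/(2*g)) = (-14 + g)/(2*g))
v = -34120/11 (v = -10*(310 + (1/2)*(-14 + 22)/22) = -10*(310 + (1/2)*(1/22)*8) = -10*(310 + 2/11) = -10*3412/11 = -34120/11 ≈ -3101.8)
v/O = -34120/(11*(-108599/305)) = -34120/11*(-305/108599) = 10406600/1194589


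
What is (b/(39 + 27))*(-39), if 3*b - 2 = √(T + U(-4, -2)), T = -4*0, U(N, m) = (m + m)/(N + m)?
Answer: -13/33 - 13*√6/198 ≈ -0.55476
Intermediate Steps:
U(N, m) = 2*m/(N + m) (U(N, m) = (2*m)/(N + m) = 2*m/(N + m))
T = 0
b = ⅔ + √6/9 (b = ⅔ + √(0 + 2*(-2)/(-4 - 2))/3 = ⅔ + √(0 + 2*(-2)/(-6))/3 = ⅔ + √(0 + 2*(-2)*(-⅙))/3 = ⅔ + √(0 + ⅔)/3 = ⅔ + √(⅔)/3 = ⅔ + (√6/3)/3 = ⅔ + √6/9 ≈ 0.93883)
(b/(39 + 27))*(-39) = ((⅔ + √6/9)/(39 + 27))*(-39) = ((⅔ + √6/9)/66)*(-39) = (1/99 + √6/594)*(-39) = -13/33 - 13*√6/198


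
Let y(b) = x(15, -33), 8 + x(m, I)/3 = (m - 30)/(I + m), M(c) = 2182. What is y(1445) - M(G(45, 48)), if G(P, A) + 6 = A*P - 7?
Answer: -4407/2 ≈ -2203.5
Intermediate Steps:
G(P, A) = -13 + A*P (G(P, A) = -6 + (A*P - 7) = -6 + (-7 + A*P) = -13 + A*P)
x(m, I) = -24 + 3*(-30 + m)/(I + m) (x(m, I) = -24 + 3*((m - 30)/(I + m)) = -24 + 3*((-30 + m)/(I + m)) = -24 + 3*(-30 + m)/(I + m))
y(b) = -43/2 (y(b) = 3*(-30 - 8*(-33) - 7*15)/(-33 + 15) = 3*(-30 + 264 - 105)/(-18) = 3*(-1/18)*129 = -43/2)
y(1445) - M(G(45, 48)) = -43/2 - 1*2182 = -43/2 - 2182 = -4407/2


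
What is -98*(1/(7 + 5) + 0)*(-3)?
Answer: 49/2 ≈ 24.500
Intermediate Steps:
-98*(1/(7 + 5) + 0)*(-3) = -98*(1/12 + 0)*(-3) = -49*(-3)/6 = -98*(-¼) = 49/2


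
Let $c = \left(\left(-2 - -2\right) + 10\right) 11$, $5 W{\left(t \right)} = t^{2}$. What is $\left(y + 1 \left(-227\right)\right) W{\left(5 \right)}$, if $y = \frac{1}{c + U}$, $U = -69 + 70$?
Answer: $- \frac{125980}{111} \approx -1135.0$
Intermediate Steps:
$U = 1$
$W{\left(t \right)} = \frac{t^{2}}{5}$
$c = 110$ ($c = \left(\left(-2 + 2\right) + 10\right) 11 = \left(0 + 10\right) 11 = 10 \cdot 11 = 110$)
$y = \frac{1}{111}$ ($y = \frac{1}{110 + 1} = \frac{1}{111} \approx 0.009009$)
$\left(y + 1 \left(-227\right)\right) W{\left(5 \right)} = \left(\frac{1}{111} + 1 \left(-227\right)\right) \frac{5^{2}}{5} = \left(\frac{1}{111} - 227\right) \frac{1}{5} \cdot 25 = \left(- \frac{25196}{111}\right) 5 = - \frac{125980}{111}$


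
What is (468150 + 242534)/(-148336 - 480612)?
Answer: -177671/157237 ≈ -1.1300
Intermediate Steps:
(468150 + 242534)/(-148336 - 480612) = 710684/(-628948) = 710684*(-1/628948) = -177671/157237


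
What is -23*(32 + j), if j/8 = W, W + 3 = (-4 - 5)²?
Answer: -15088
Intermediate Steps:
W = 78 (W = -3 + (-4 - 5)² = -3 + (-9)² = -3 + 81 = 78)
j = 624 (j = 8*78 = 624)
-23*(32 + j) = -23*(32 + 624) = -23*656 = -15088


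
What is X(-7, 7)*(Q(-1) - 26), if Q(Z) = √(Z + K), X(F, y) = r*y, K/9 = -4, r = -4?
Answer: 728 - 28*I*√37 ≈ 728.0 - 170.32*I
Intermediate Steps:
K = -36 (K = 9*(-4) = -36)
X(F, y) = -4*y
Q(Z) = √(-36 + Z) (Q(Z) = √(Z - 36) = √(-36 + Z))
X(-7, 7)*(Q(-1) - 26) = (-4*7)*(√(-36 - 1) - 26) = -28*(√(-37) - 26) = -28*(I*√37 - 26) = -28*(-26 + I*√37) = 728 - 28*I*√37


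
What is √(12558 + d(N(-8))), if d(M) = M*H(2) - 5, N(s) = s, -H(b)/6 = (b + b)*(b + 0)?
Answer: √12937 ≈ 113.74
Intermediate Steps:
H(b) = -12*b² (H(b) = -6*(b + b)*(b + 0) = -6*2*b*b = -12*b²)
d(M) = -5 - 48*M (d(M) = M*(-12*2²) - 5 = M*(-12*4) - 5 = M*(-48) - 5 = -48*M - 5 = -5 - 48*M)
√(12558 + d(N(-8))) = √(12558 + (-5 - 48*(-8))) = √(12558 + (-5 + 384)) = √(12558 + 379) = √12937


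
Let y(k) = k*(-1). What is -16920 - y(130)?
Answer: -16790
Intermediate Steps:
y(k) = -k
-16920 - y(130) = -16920 - (-1)*130 = -16920 - 1*(-130) = -16920 + 130 = -16790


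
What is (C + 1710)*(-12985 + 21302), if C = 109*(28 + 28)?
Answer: 64989038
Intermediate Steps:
C = 6104 (C = 109*56 = 6104)
(C + 1710)*(-12985 + 21302) = (6104 + 1710)*(-12985 + 21302) = 7814*8317 = 64989038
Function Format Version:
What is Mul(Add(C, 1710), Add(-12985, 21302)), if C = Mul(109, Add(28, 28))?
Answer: 64989038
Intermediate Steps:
C = 6104 (C = Mul(109, 56) = 6104)
Mul(Add(C, 1710), Add(-12985, 21302)) = Mul(Add(6104, 1710), Add(-12985, 21302)) = Mul(7814, 8317) = 64989038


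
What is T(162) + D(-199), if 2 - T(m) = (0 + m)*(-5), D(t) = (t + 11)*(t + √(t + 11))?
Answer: 38224 - 376*I*√47 ≈ 38224.0 - 2577.7*I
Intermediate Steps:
D(t) = (11 + t)*(t + √(11 + t))
T(m) = 2 + 5*m (T(m) = 2 - (0 + m)*(-5) = 2 - m*(-5) = 2 - (-5)*m = 2 + 5*m)
T(162) + D(-199) = (2 + 5*162) + ((-199)² + 11*(-199) + 11*√(11 - 199) - 199*√(11 - 199)) = (2 + 810) + (39601 - 2189 + 11*√(-188) - 398*I*√47) = 812 + (39601 - 2189 + 11*(2*I*√47) - 398*I*√47) = 812 + (39601 - 2189 + 22*I*√47 - 398*I*√47) = 812 + (37412 - 376*I*√47) = 38224 - 376*I*√47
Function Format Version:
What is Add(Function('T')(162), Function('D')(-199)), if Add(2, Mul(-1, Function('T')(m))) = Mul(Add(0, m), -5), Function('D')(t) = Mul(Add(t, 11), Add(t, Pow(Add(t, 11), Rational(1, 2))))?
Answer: Add(38224, Mul(-376, I, Pow(47, Rational(1, 2)))) ≈ Add(38224., Mul(-2577.7, I))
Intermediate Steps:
Function('D')(t) = Mul(Add(11, t), Add(t, Pow(Add(11, t), Rational(1, 2))))
Function('T')(m) = Add(2, Mul(5, m)) (Function('T')(m) = Add(2, Mul(-1, Mul(Add(0, m), -5))) = Add(2, Mul(-1, Mul(m, -5))) = Add(2, Mul(-1, Mul(-5, m))) = Add(2, Mul(5, m)))
Add(Function('T')(162), Function('D')(-199)) = Add(Add(2, Mul(5, 162)), Add(Pow(-199, 2), Mul(11, -199), Mul(11, Pow(Add(11, -199), Rational(1, 2))), Mul(-199, Pow(Add(11, -199), Rational(1, 2))))) = Add(Add(2, 810), Add(39601, -2189, Mul(11, Pow(-188, Rational(1, 2))), Mul(-199, Pow(-188, Rational(1, 2))))) = Add(812, Add(39601, -2189, Mul(11, Mul(2, I, Pow(47, Rational(1, 2)))), Mul(-199, Mul(2, I, Pow(47, Rational(1, 2)))))) = Add(812, Add(39601, -2189, Mul(22, I, Pow(47, Rational(1, 2))), Mul(-398, I, Pow(47, Rational(1, 2))))) = Add(812, Add(37412, Mul(-376, I, Pow(47, Rational(1, 2))))) = Add(38224, Mul(-376, I, Pow(47, Rational(1, 2))))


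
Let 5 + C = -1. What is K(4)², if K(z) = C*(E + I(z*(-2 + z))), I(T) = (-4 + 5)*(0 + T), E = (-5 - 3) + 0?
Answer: 0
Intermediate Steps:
C = -6 (C = -5 - 1 = -6)
E = -8 (E = -8 + 0 = -8)
I(T) = T (I(T) = 1*T = T)
K(z) = 48 - 6*z*(-2 + z) (K(z) = -6*(-8 + z*(-2 + z)) = 48 - 6*z*(-2 + z))
K(4)² = (48 - 6*4*(-2 + 4))² = (48 - 6*4*2)² = (48 - 48)² = 0² = 0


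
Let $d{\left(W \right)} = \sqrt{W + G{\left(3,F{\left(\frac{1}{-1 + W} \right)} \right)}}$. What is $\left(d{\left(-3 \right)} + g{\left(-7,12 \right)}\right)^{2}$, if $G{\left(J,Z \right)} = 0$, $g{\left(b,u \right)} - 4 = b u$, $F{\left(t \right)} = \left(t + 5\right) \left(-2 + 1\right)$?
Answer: $\left(80 - i \sqrt{3}\right)^{2} \approx 6397.0 - 277.13 i$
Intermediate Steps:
$F{\left(t \right)} = -5 - t$ ($F{\left(t \right)} = \left(5 + t\right) \left(-1\right) = -5 - t$)
$g{\left(b,u \right)} = 4 + b u$
$d{\left(W \right)} = \sqrt{W}$ ($d{\left(W \right)} = \sqrt{W + 0} = \sqrt{W}$)
$\left(d{\left(-3 \right)} + g{\left(-7,12 \right)}\right)^{2} = \left(\sqrt{-3} + \left(4 - 84\right)\right)^{2} = \left(i \sqrt{3} + \left(4 - 84\right)\right)^{2} = \left(i \sqrt{3} - 80\right)^{2} = \left(-80 + i \sqrt{3}\right)^{2}$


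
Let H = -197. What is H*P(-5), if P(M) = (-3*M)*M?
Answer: 14775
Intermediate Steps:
P(M) = -3*M²
H*P(-5) = -(-591)*(-5)² = -(-591)*25 = -197*(-75) = 14775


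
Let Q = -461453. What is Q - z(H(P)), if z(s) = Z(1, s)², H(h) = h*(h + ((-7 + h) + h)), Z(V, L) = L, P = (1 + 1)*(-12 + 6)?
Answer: -727709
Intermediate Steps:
P = -12 (P = 2*(-6) = -12)
H(h) = h*(-7 + 3*h) (H(h) = h*(h + (-7 + 2*h)) = h*(-7 + 3*h))
z(s) = s²
Q - z(H(P)) = -461453 - (-12*(-7 + 3*(-12)))² = -461453 - (-12*(-7 - 36))² = -461453 - (-12*(-43))² = -461453 - 1*516² = -461453 - 1*266256 = -461453 - 266256 = -727709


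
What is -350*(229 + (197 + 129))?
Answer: -194250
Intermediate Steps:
-350*(229 + (197 + 129)) = -350*(229 + 326) = -350*555 = -194250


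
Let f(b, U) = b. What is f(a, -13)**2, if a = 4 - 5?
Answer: 1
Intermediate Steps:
a = -1
f(a, -13)**2 = (-1)**2 = 1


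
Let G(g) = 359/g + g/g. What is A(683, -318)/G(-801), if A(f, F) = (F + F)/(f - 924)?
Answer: 254718/53261 ≈ 4.7824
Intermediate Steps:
A(f, F) = 2*F/(-924 + f) (A(f, F) = (2*F)/(-924 + f) = 2*F/(-924 + f))
G(g) = 1 + 359/g (G(g) = 359/g + 1 = 1 + 359/g)
A(683, -318)/G(-801) = (2*(-318)/(-924 + 683))/(((359 - 801)/(-801))) = (2*(-318)/(-241))/((-1/801*(-442))) = (2*(-318)*(-1/241))/(442/801) = (636/241)*(801/442) = 254718/53261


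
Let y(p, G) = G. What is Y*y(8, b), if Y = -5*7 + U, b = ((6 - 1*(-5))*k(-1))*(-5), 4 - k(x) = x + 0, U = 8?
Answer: 7425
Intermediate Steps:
k(x) = 4 - x (k(x) = 4 - (x + 0) = 4 - x)
b = -275 (b = ((6 - 1*(-5))*(4 - 1*(-1)))*(-5) = ((6 + 5)*(4 + 1))*(-5) = (11*5)*(-5) = 55*(-5) = -275)
Y = -27 (Y = -5*7 + 8 = -35 + 8 = -27)
Y*y(8, b) = -27*(-275) = 7425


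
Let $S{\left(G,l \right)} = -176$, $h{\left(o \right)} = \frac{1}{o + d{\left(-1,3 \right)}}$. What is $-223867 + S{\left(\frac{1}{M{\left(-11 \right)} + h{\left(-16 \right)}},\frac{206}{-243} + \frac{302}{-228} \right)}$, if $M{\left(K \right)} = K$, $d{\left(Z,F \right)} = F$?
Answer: $-224043$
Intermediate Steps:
$h{\left(o \right)} = \frac{1}{3 + o}$ ($h{\left(o \right)} = \frac{1}{o + 3} = \frac{1}{3 + o}$)
$-223867 + S{\left(\frac{1}{M{\left(-11 \right)} + h{\left(-16 \right)}},\frac{206}{-243} + \frac{302}{-228} \right)} = -223867 - 176 = -224043$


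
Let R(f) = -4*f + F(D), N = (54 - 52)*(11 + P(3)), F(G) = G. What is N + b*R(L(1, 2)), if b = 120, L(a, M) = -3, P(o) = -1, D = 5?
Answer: 2060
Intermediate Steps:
N = 20 (N = (54 - 52)*(11 - 1) = 2*10 = 20)
R(f) = 5 - 4*f (R(f) = -4*f + 5 = 5 - 4*f)
N + b*R(L(1, 2)) = 20 + 120*(5 - 4*(-3)) = 20 + 120*(5 + 12) = 20 + 120*17 = 20 + 2040 = 2060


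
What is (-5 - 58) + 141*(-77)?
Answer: -10920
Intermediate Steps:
(-5 - 58) + 141*(-77) = -63 - 10857 = -10920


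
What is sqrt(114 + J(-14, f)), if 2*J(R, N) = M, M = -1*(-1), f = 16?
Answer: sqrt(458)/2 ≈ 10.700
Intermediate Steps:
M = 1
J(R, N) = 1/2 (J(R, N) = (1/2)*1 = 1/2)
sqrt(114 + J(-14, f)) = sqrt(114 + 1/2) = sqrt(229/2) = sqrt(458)/2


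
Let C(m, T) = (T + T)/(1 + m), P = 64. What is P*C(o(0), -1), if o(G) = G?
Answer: -128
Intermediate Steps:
C(m, T) = 2*T/(1 + m) (C(m, T) = (2*T)/(1 + m) = 2*T/(1 + m))
P*C(o(0), -1) = 64*(2*(-1)/(1 + 0)) = 64*(2*(-1)/1) = 64*(2*(-1)*1) = 64*(-2) = -128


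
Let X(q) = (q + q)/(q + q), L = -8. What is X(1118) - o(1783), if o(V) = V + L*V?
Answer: 12482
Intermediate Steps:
X(q) = 1 (X(q) = (2*q)/((2*q)) = (2*q)*(1/(2*q)) = 1)
o(V) = -7*V (o(V) = V - 8*V = -7*V)
X(1118) - o(1783) = 1 - (-7)*1783 = 1 - 1*(-12481) = 1 + 12481 = 12482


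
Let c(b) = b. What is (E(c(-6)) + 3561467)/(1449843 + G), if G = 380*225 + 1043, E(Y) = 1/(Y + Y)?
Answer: 42737603/18436632 ≈ 2.3181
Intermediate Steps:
E(Y) = 1/(2*Y)
G = 86543 (G = 85500 + 1043 = 86543)
(E(c(-6)) + 3561467)/(1449843 + G) = ((½)/(-6) + 3561467)/(1449843 + 86543) = ((½)*(-⅙) + 3561467)/1536386 = (-1/12 + 3561467)*(1/1536386) = (42737603/12)*(1/1536386) = 42737603/18436632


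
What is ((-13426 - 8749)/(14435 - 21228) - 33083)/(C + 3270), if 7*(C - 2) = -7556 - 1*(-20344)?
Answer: -393243627/60613939 ≈ -6.4877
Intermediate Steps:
C = 12802/7 (C = 2 + (-7556 - 1*(-20344))/7 = 2 + (-7556 + 20344)/7 = 2 + (⅐)*12788 = 2 + 12788/7 = 12802/7 ≈ 1828.9)
((-13426 - 8749)/(14435 - 21228) - 33083)/(C + 3270) = ((-13426 - 8749)/(14435 - 21228) - 33083)/(12802/7 + 3270) = (-22175/(-6793) - 33083)/(35692/7) = (-22175*(-1/6793) - 33083)*(7/35692) = (22175/6793 - 33083)*(7/35692) = -224710644/6793*7/35692 = -393243627/60613939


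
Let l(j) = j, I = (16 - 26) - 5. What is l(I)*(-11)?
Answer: 165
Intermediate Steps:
I = -15 (I = -10 - 5 = -15)
l(I)*(-11) = -15*(-11) = 165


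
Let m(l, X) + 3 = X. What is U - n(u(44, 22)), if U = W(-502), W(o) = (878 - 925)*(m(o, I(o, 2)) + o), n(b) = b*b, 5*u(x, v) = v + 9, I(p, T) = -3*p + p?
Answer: -587286/25 ≈ -23491.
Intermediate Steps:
I(p, T) = -2*p
m(l, X) = -3 + X
u(x, v) = 9/5 + v/5 (u(x, v) = (v + 9)/5 = (9 + v)/5 = 9/5 + v/5)
n(b) = b²
W(o) = 141 + 47*o (W(o) = (878 - 925)*((-3 - 2*o) + o) = -47*(-3 - o) = 141 + 47*o)
U = -23453 (U = 141 + 47*(-502) = 141 - 23594 = -23453)
U - n(u(44, 22)) = -23453 - (9/5 + (⅕)*22)² = -23453 - (9/5 + 22/5)² = -23453 - (31/5)² = -23453 - 1*961/25 = -23453 - 961/25 = -587286/25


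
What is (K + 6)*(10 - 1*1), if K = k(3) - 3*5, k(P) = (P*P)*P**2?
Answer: 648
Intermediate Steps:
k(P) = P**4 (k(P) = P**2*P**2 = P**4)
K = 66 (K = 3**4 - 3*5 = 81 - 15 = 66)
(K + 6)*(10 - 1*1) = (66 + 6)*(10 - 1*1) = 72*(10 - 1) = 72*9 = 648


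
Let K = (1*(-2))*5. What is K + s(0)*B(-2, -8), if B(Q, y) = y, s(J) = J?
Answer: -10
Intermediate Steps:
K = -10 (K = -2*5 = -10)
K + s(0)*B(-2, -8) = -10 + 0*(-8) = -10 + 0 = -10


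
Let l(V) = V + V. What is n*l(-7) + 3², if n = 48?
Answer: -663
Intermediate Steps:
l(V) = 2*V
n*l(-7) + 3² = 48*(2*(-7)) + 3² = 48*(-14) + 9 = -672 + 9 = -663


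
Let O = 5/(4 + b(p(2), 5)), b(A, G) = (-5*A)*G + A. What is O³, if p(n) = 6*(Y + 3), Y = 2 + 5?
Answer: -125/2961169856 ≈ -4.2213e-8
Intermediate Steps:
Y = 7
p(n) = 60 (p(n) = 6*(7 + 3) = 6*10 = 60)
b(A, G) = A - 5*A*G (b(A, G) = -5*A*G + A = A - 5*A*G)
O = -5/1436 (O = 5/(4 + 60*(1 - 5*5)) = 5/(4 + 60*(1 - 25)) = 5/(4 + 60*(-24)) = 5/(4 - 1440) = 5/(-1436) = -1/1436*5 = -5/1436 ≈ -0.0034819)
O³ = (-5/1436)³ = -125/2961169856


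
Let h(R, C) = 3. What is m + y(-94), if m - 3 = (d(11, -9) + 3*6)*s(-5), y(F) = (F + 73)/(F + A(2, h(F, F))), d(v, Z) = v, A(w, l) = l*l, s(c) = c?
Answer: -12049/85 ≈ -141.75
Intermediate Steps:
A(w, l) = l**2
y(F) = (73 + F)/(9 + F) (y(F) = (F + 73)/(F + 3**2) = (73 + F)/(F + 9) = (73 + F)/(9 + F))
m = -142 (m = 3 + (11 + 3*6)*(-5) = 3 + (11 + 18)*(-5) = 3 + 29*(-5) = 3 - 145 = -142)
m + y(-94) = -142 + (73 - 94)/(9 - 94) = -142 - 21/(-85) = -142 - 1/85*(-21) = -142 + 21/85 = -12049/85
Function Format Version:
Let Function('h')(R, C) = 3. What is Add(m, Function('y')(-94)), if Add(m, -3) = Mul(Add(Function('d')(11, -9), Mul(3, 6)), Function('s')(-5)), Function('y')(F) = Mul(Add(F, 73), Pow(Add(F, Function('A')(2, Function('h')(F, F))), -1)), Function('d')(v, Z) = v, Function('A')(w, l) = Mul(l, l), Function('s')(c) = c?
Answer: Rational(-12049, 85) ≈ -141.75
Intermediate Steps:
Function('A')(w, l) = Pow(l, 2)
Function('y')(F) = Mul(Pow(Add(9, F), -1), Add(73, F)) (Function('y')(F) = Mul(Add(F, 73), Pow(Add(F, Pow(3, 2)), -1)) = Mul(Add(73, F), Pow(Add(F, 9), -1)) = Mul(Add(73, F), Pow(Add(9, F), -1)) = Mul(Pow(Add(9, F), -1), Add(73, F)))
m = -142 (m = Add(3, Mul(Add(11, Mul(3, 6)), -5)) = Add(3, Mul(Add(11, 18), -5)) = Add(3, Mul(29, -5)) = Add(3, -145) = -142)
Add(m, Function('y')(-94)) = Add(-142, Mul(Pow(Add(9, -94), -1), Add(73, -94))) = Add(-142, Mul(Pow(-85, -1), -21)) = Add(-142, Mul(Rational(-1, 85), -21)) = Add(-142, Rational(21, 85)) = Rational(-12049, 85)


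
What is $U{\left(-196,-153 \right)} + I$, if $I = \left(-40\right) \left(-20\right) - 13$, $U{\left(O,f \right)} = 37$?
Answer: $824$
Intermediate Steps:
$I = 787$ ($I = 800 - 13 = 787$)
$U{\left(-196,-153 \right)} + I = 37 + 787 = 824$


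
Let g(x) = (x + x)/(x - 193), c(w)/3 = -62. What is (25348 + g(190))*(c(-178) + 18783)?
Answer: 469041136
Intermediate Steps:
c(w) = -186 (c(w) = 3*(-62) = -186)
g(x) = 2*x/(-193 + x) (g(x) = (2*x)/(-193 + x) = 2*x/(-193 + x))
(25348 + g(190))*(c(-178) + 18783) = (25348 + 2*190/(-193 + 190))*(-186 + 18783) = (25348 + 2*190/(-3))*18597 = (25348 + 2*190*(-⅓))*18597 = (25348 - 380/3)*18597 = (75664/3)*18597 = 469041136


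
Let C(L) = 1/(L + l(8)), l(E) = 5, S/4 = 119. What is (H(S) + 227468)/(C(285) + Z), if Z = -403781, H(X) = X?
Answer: -66103760/117096489 ≈ -0.56452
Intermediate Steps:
S = 476 (S = 4*119 = 476)
C(L) = 1/(5 + L) (C(L) = 1/(L + 5) = 1/(5 + L))
(H(S) + 227468)/(C(285) + Z) = (476 + 227468)/(1/(5 + 285) - 403781) = 227944/(1/290 - 403781) = 227944/(-117096489/290) = 227944*(-290/117096489) = -66103760/117096489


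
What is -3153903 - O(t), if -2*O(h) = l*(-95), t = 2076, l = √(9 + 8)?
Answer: -3153903 - 95*√17/2 ≈ -3.1541e+6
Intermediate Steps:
l = √17 ≈ 4.1231
O(h) = 95*√17/2 (O(h) = -√17*(-95)/2 = -(-95)*√17/2 = 95*√17/2)
-3153903 - O(t) = -3153903 - 95*√17/2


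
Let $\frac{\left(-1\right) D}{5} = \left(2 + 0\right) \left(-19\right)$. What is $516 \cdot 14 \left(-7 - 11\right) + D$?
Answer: $-129842$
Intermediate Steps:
$D = 190$ ($D = - 5 \left(2 + 0\right) \left(-19\right) = - 5 \cdot 2 \left(-19\right) = \left(-5\right) \left(-38\right) = 190$)
$516 \cdot 14 \left(-7 - 11\right) + D = 516 \cdot 14 \left(-7 - 11\right) + 190 = 516 \cdot 14 \left(-18\right) + 190 = 516 \left(-252\right) + 190 = -130032 + 190 = -129842$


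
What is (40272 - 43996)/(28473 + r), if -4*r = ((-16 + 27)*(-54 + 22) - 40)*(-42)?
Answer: -3724/24357 ≈ -0.15289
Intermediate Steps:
r = -4116 (r = -((-16 + 27)*(-54 + 22) - 40)*(-42)/4 = -(11*(-32) - 40)*(-42)/4 = -(-352 - 40)*(-42)/4 = -(-98)*(-42) = -¼*16464 = -4116)
(40272 - 43996)/(28473 + r) = (40272 - 43996)/(28473 - 4116) = -3724/24357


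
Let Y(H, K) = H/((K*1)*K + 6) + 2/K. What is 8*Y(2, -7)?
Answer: -768/385 ≈ -1.9948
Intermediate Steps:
Y(H, K) = 2/K + H/(6 + K**2) (Y(H, K) = H/(K*K + 6) + 2/K = H/(K**2 + 6) + 2/K = H/(6 + K**2) + 2/K = 2/K + H/(6 + K**2))
8*Y(2, -7) = 8*((12 + 2*(-7)**2 + 2*(-7))/((-7)*(6 + (-7)**2))) = 8*(-(12 + 2*49 - 14)/(7*(6 + 49))) = 8*(-1/7*(12 + 98 - 14)/55) = 8*(-1/7*1/55*96) = 8*(-96/385) = -768/385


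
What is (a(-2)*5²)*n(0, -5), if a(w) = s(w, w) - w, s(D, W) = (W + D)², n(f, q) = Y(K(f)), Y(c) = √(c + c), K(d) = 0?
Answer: 0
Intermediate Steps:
Y(c) = √2*√c (Y(c) = √(2*c) = √2*√c)
n(f, q) = 0 (n(f, q) = √2*√0 = √2*0 = 0)
s(D, W) = (D + W)²
a(w) = -w + 4*w² (a(w) = (w + w)² - w = (2*w)² - w = 4*w² - w = -w + 4*w²)
(a(-2)*5²)*n(0, -5) = (-2*(-1 + 4*(-2))*5²)*0 = (-2*(-1 - 8)*25)*0 = (-2*(-9)*25)*0 = (18*25)*0 = 450*0 = 0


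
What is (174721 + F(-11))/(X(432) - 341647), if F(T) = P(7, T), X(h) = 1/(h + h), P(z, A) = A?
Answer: -150949440/295183007 ≈ -0.51138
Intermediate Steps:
X(h) = 1/(2*h)
F(T) = T
(174721 + F(-11))/(X(432) - 341647) = (174721 - 11)/((1/2)/432 - 341647) = 174710/((1/2)*(1/432) - 341647) = 174710/(1/864 - 341647) = 174710/(-295183007/864) = 174710*(-864/295183007) = -150949440/295183007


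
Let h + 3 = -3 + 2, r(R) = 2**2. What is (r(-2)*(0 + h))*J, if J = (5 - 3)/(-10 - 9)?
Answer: 32/19 ≈ 1.6842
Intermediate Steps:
r(R) = 4
h = -4 (h = -3 + (-3 + 2) = -3 - 1 = -4)
J = -2/19 (J = 2/(-19) = 2*(-1/19) = -2/19 ≈ -0.10526)
(r(-2)*(0 + h))*J = (4*(0 - 4))*(-2/19) = (4*(-4))*(-2/19) = -16*(-2/19) = 32/19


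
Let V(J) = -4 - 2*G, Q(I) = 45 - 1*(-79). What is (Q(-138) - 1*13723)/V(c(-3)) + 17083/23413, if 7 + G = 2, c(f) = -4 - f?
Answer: -106096963/46826 ≈ -2265.8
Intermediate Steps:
G = -5 (G = -7 + 2 = -5)
Q(I) = 124 (Q(I) = 45 + 79 = 124)
V(J) = 6 (V(J) = -4 - 2*(-5) = -4 + 10 = 6)
(Q(-138) - 1*13723)/V(c(-3)) + 17083/23413 = (124 - 1*13723)/6 + 17083/23413 = (124 - 13723)*(⅙) + 17083*(1/23413) = -13599*⅙ + 17083/23413 = -4533/2 + 17083/23413 = -106096963/46826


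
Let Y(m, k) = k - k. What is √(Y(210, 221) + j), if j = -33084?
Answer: 6*I*√919 ≈ 181.89*I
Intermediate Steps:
Y(m, k) = 0
√(Y(210, 221) + j) = √(0 - 33084) = √(-33084) = 6*I*√919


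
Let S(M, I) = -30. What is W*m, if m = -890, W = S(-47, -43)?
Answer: 26700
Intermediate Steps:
W = -30
W*m = -30*(-890) = 26700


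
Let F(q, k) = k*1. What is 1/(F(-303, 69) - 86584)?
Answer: -1/86515 ≈ -1.1559e-5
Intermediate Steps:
F(q, k) = k
1/(F(-303, 69) - 86584) = 1/(69 - 86584) = 1/(-86515) = -1/86515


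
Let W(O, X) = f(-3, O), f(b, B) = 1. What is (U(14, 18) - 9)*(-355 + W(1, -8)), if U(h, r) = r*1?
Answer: -3186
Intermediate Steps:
U(h, r) = r
W(O, X) = 1
(U(14, 18) - 9)*(-355 + W(1, -8)) = (18 - 9)*(-355 + 1) = 9*(-354) = -3186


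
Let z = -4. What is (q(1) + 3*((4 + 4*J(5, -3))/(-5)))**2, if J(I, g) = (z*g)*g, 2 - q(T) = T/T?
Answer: 7225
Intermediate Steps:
q(T) = 1 (q(T) = 2 - T/T = 2 - 1*1 = 2 - 1 = 1)
J(I, g) = -4*g**2 (J(I, g) = (-4*g)*g = -4*g**2)
(q(1) + 3*((4 + 4*J(5, -3))/(-5)))**2 = (1 + 3*((4 + 4*(-4*(-3)**2))/(-5)))**2 = (1 + 3*((4 + 4*(-4*9))*(-1/5)))**2 = (1 + 3*((4 + 4*(-36))*(-1/5)))**2 = (1 + 3*((4 - 144)*(-1/5)))**2 = (1 + 3*(-140*(-1/5)))**2 = (1 + 3*28)**2 = (1 + 84)**2 = 85**2 = 7225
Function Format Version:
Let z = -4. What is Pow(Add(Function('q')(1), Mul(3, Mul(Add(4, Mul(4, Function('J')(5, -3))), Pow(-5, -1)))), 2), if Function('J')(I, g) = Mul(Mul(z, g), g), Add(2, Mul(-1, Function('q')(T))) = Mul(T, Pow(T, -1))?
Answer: 7225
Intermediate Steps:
Function('q')(T) = 1 (Function('q')(T) = Add(2, Mul(-1, Mul(T, Pow(T, -1)))) = Add(2, Mul(-1, 1)) = Add(2, -1) = 1)
Function('J')(I, g) = Mul(-4, Pow(g, 2)) (Function('J')(I, g) = Mul(Mul(-4, g), g) = Mul(-4, Pow(g, 2)))
Pow(Add(Function('q')(1), Mul(3, Mul(Add(4, Mul(4, Function('J')(5, -3))), Pow(-5, -1)))), 2) = Pow(Add(1, Mul(3, Mul(Add(4, Mul(4, Mul(-4, Pow(-3, 2)))), Pow(-5, -1)))), 2) = Pow(Add(1, Mul(3, Mul(Add(4, Mul(4, Mul(-4, 9))), Rational(-1, 5)))), 2) = Pow(Add(1, Mul(3, Mul(Add(4, Mul(4, -36)), Rational(-1, 5)))), 2) = Pow(Add(1, Mul(3, Mul(Add(4, -144), Rational(-1, 5)))), 2) = Pow(Add(1, Mul(3, Mul(-140, Rational(-1, 5)))), 2) = Pow(Add(1, Mul(3, 28)), 2) = Pow(Add(1, 84), 2) = Pow(85, 2) = 7225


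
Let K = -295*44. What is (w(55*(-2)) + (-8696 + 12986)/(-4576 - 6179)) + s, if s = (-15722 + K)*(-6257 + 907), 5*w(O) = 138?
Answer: 550497282016/3585 ≈ 1.5356e+8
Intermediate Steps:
K = -12980
w(O) = 138/5 (w(O) = (1/5)*138 = 138/5)
s = 153555700 (s = (-15722 - 12980)*(-6257 + 907) = -28702*(-5350) = 153555700)
(w(55*(-2)) + (-8696 + 12986)/(-4576 - 6179)) + s = (138/5 + (-8696 + 12986)/(-4576 - 6179)) + 153555700 = (138/5 + 4290/(-10755)) + 153555700 = (138/5 + 4290*(-1/10755)) + 153555700 = (138/5 - 286/717) + 153555700 = 97516/3585 + 153555700 = 550497282016/3585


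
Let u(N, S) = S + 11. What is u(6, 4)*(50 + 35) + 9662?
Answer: 10937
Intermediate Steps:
u(N, S) = 11 + S
u(6, 4)*(50 + 35) + 9662 = (11 + 4)*(50 + 35) + 9662 = 15*85 + 9662 = 1275 + 9662 = 10937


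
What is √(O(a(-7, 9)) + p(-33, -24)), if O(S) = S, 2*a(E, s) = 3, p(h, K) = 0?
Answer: √6/2 ≈ 1.2247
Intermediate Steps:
a(E, s) = 3/2 (a(E, s) = (½)*3 = 3/2)
√(O(a(-7, 9)) + p(-33, -24)) = √(3/2 + 0) = √(3/2) = √6/2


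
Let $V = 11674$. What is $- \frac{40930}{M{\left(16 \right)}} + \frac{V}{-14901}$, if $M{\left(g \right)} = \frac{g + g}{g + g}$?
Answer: $- \frac{609909604}{14901} \approx -40931.0$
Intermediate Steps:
$M{\left(g \right)} = 1$ ($M{\left(g \right)} = \frac{2 g}{2 g} = 2 g \frac{1}{2 g} = 1$)
$- \frac{40930}{M{\left(16 \right)}} + \frac{V}{-14901} = - \frac{40930}{1} + \frac{11674}{-14901} = \left(-40930\right) 1 + 11674 \left(- \frac{1}{14901}\right) = -40930 - \frac{11674}{14901} = - \frac{609909604}{14901}$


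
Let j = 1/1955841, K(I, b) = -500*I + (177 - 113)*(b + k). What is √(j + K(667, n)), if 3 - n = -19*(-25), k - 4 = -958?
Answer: I*√1624855683234390843/1955841 ≈ 651.74*I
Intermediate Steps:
k = -954 (k = 4 - 958 = -954)
n = -472 (n = 3 - (-19)*(-25) = 3 - 1*475 = 3 - 475 = -472)
K(I, b) = -61056 - 500*I + 64*b (K(I, b) = -500*I + (177 - 113)*(b - 954) = -500*I + 64*(-954 + b) = -500*I + (-61056 + 64*b) = -61056 - 500*I + 64*b)
j = 1/1955841 ≈ 5.1129e-7
√(j + K(667, n)) = √(1/1955841 + (-61056 - 500*667 + 64*(-472))) = √(1/1955841 + (-61056 - 333500 - 30208)) = √(1/1955841 - 424764) = √(-830770846523/1955841) = I*√1624855683234390843/1955841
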